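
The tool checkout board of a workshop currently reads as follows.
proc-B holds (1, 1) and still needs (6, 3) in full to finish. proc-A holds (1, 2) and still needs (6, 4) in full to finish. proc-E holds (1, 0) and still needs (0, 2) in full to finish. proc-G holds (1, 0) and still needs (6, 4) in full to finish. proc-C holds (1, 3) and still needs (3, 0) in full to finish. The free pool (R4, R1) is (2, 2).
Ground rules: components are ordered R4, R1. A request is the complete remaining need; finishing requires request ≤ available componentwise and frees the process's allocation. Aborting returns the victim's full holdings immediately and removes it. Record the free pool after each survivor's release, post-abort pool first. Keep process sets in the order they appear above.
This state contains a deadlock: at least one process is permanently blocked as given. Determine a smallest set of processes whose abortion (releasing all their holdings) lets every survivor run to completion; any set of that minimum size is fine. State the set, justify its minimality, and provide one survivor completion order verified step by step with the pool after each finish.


Abort proc-B and proc-A.
Key observation: before aborting proc-B and proc-A, proc-G was permanently blocked — no order could ever run it; afterwards it completes at step 3.
No one abort is enough; case by case: proc-B alone leaves proc-A blocked (short on R4); proc-A alone leaves proc-B blocked (short on R4); proc-E alone leaves proc-B blocked (short on R4); proc-G alone leaves proc-B blocked (short on R4); proc-C alone leaves proc-B blocked (short on R4).
Survivors finish in the order: proc-C, proc-E, proc-G. Walking it through (pool after the aborts first):
  pool = (4, 5)
  proc-C needs (3, 0) <= (4, 5) -> finishes; pool += (1, 3) = (5, 8)
  proc-E needs (0, 2) <= (5, 8) -> finishes; pool += (1, 0) = (6, 8)
  proc-G needs (6, 4) <= (6, 8) -> finishes; pool += (1, 0) = (7, 8)


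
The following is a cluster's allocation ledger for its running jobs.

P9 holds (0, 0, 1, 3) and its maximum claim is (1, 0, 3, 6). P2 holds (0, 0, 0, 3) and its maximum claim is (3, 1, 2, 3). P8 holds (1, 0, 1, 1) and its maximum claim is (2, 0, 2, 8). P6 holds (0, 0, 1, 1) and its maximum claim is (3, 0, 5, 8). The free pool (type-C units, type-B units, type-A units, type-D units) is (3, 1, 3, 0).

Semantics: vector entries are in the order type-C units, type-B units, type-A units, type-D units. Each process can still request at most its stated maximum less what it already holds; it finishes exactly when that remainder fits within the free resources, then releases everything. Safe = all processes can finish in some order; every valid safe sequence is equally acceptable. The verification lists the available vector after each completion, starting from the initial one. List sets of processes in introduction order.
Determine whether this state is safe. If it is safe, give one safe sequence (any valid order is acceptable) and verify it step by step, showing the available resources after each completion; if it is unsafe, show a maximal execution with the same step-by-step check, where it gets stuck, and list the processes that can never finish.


UNSAFE.
Key observation: no order helps: past P2, P9, the free pool tops out at (3, 1, 4, 6), below what each blocked process needs in type-D units.
The run P2, P9 cannot be extended any further. Verifying each step:
  pool = (3, 1, 3, 0)
  P2 needs (3, 1, 2, 0) <= (3, 1, 3, 0) -> finishes; pool += (0, 0, 0, 3) = (3, 1, 3, 3)
  P9 needs (1, 0, 2, 3) <= (3, 1, 3, 3) -> finishes; pool += (0, 0, 1, 3) = (3, 1, 4, 6)
  P8 still needs (1, 0, 1, 7) but only (3, 1, 4, 6) is free — short on type-D units
  P6 still needs (3, 0, 4, 7) but only (3, 1, 4, 6) is free — short on type-D units
Permanently blocked: P8 and P6.


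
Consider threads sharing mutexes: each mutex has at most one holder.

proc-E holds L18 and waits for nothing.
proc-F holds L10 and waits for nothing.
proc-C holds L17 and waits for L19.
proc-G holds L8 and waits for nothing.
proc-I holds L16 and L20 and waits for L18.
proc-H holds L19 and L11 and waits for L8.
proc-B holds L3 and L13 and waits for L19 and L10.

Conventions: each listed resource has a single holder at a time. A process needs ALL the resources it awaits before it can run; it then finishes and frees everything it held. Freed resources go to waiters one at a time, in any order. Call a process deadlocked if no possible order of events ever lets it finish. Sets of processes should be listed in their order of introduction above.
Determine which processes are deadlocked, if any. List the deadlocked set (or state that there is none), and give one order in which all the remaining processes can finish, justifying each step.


Nothing here is deadlocked.
Key observation: the waits form no ring: some process can always run, and its releases unblock the others one by one.
The rest can finish in the order proc-E, proc-F, proc-I, proc-G, proc-H, proc-C, proc-B.
Walking it through:
  proc-E waits on nothing -> runs at once and releases L18
  proc-F waits on nothing -> runs at once and releases L10
  run proc-I (all its waits — L18 — are resolved); releases L16 and L20
  proc-G waits on nothing -> runs at once and releases L8
  run proc-H (all its waits — L8 — are resolved); releases L19 and L11
  run proc-C (all its waits — L19 — are resolved); releases L17
  run proc-B (all its waits — L19 and L10 — are resolved); releases L3 and L13


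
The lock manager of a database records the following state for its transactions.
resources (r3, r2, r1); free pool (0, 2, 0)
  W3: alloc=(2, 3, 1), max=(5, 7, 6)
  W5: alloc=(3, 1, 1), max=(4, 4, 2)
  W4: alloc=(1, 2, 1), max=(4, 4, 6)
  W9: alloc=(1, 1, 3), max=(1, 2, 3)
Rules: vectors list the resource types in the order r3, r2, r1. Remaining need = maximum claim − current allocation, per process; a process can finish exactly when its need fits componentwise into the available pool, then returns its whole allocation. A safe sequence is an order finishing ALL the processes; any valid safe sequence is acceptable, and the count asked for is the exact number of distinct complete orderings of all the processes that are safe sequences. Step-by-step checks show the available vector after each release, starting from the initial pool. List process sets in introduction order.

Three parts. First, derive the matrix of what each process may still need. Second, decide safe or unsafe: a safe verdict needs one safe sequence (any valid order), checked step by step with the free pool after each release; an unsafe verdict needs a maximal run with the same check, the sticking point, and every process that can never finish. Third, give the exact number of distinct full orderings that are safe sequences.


(1) Outstanding need per process (order r3, r2, r1):
  W3: (3, 4, 5)
  W5: (1, 3, 1)
  W4: (3, 2, 5)
  W9: (0, 1, 0)
(2) UNSAFE — no complete ordering exists.
Key observation: the wall is r1: completing W9, W5 brings the pool only to (4, 4, 4), and all the rest need more.
The run W9, W5 cannot be extended any further. Verifying each step:
  pool = (0, 2, 0)
  W9: need (0, 1, 0) fits (0, 2, 0); releases (1, 1, 3), pool now (1, 3, 3)
  W5: need (1, 3, 1) fits (1, 3, 3); releases (3, 1, 1), pool now (4, 4, 4)
  blocked: W3 wants (3, 4, 5), pool (4, 4, 4) — not enough r1
  blocked: W4 wants (3, 2, 5), pool (4, 4, 4) — not enough r1
Never able to finish: W3 and W4.
(3) Precisely 0 of the possible complete orderings are safe sequences.


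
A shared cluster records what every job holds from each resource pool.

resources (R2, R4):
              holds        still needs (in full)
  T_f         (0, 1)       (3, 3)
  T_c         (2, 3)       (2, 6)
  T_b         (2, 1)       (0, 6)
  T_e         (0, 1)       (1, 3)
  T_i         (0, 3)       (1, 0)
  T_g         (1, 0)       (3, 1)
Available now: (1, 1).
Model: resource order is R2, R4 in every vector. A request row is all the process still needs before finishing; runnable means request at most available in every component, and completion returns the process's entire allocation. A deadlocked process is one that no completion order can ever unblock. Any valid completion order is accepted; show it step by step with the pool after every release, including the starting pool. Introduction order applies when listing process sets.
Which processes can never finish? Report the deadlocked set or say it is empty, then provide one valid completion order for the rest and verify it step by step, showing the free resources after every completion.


Deadlocked: T_f, T_c, T_b and T_g.
Key observation: after T_i, T_e the pool peaks at (1, 5), and each blocked process is short somewhere: T_f on R2; T_c on R2, R4; T_b on R4; T_g on R2.
The rest can finish in the order T_i, T_e. Walking it through:
  pool = (1, 1)
  run T_i (needs (1, 0), free (1, 1)); after release of (0, 3) the pool is (1, 4)
  run T_e (needs (1, 3), free (1, 4)); after release of (0, 1) the pool is (1, 5)
The stuck group stays short no matter what:
  blocked: T_f wants (3, 3), pool (1, 5) — not enough R2
  blocked: T_c wants (2, 6), pool (1, 5) — not enough R2 and R4
  blocked: T_b wants (0, 6), pool (1, 5) — not enough R4
  blocked: T_g wants (3, 1), pool (1, 5) — not enough R2


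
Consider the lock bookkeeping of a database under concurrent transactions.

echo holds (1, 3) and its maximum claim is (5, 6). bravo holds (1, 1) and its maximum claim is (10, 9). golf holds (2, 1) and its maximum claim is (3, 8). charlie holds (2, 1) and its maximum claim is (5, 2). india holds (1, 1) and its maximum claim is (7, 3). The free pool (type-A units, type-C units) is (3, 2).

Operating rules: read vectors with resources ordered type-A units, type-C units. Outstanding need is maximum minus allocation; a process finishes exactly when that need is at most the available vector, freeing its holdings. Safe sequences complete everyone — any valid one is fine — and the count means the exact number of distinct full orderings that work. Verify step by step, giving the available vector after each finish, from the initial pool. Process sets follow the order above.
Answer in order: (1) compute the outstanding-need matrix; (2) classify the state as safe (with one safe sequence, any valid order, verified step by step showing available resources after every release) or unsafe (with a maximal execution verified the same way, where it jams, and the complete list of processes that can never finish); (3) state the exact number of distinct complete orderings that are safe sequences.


(1) Need matrix, components ordered type-A units, type-C units:
  echo: (4, 3)
  bravo: (9, 8)
  golf: (1, 7)
  charlie: (3, 1)
  india: (6, 2)
(2) The state is SAFE; one workable sequence: charlie, echo, india, golf, bravo.
Key observation: the first exact fit in this order is charlie — it needs (3, 1) with (3, 2) free, meeting a requested resource to the last unit.
Verifying each step:
  pool = (3, 2)
  charlie: need (3, 1) fits (3, 2); releases (2, 1), pool now (5, 3)
  echo: need (4, 3) fits (5, 3); releases (1, 3), pool now (6, 6)
  india: need (6, 2) fits (6, 6); releases (1, 1), pool now (7, 7)
  golf: need (1, 7) fits (7, 7); releases (2, 1), pool now (9, 8)
  bravo: need (9, 8) fits (9, 8); releases (1, 1), pool now (10, 9)
(3) The exact count: 1 of the possible complete orderings is a safe sequence.


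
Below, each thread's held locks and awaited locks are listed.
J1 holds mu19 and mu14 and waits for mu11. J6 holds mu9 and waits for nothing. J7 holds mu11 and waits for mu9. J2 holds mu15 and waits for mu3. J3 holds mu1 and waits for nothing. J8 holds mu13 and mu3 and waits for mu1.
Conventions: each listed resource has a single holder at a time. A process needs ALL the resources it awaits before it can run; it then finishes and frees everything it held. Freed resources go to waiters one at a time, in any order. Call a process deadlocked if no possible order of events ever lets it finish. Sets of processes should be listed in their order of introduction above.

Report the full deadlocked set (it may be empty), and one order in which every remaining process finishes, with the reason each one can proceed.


Nothing here is deadlocked.
Key observation: the wait relation is loop-free; peeling off processes with no waits unwinds the whole state.
A valid finishing order for the others: J3, J6, J8, J2, J7, J1.
Verifying each step:
  run J3 (it waits on nothing); releases mu1
  run J6 (it waits on nothing); releases mu9
  run J8 (all its waits — mu1 — are resolved); releases mu13 and mu3
  run J2 (all its waits — mu3 — are resolved); releases mu15
  run J7 (all its waits — mu9 — are resolved); releases mu11
  run J1 (all its waits — mu11 — are resolved); releases mu19 and mu14


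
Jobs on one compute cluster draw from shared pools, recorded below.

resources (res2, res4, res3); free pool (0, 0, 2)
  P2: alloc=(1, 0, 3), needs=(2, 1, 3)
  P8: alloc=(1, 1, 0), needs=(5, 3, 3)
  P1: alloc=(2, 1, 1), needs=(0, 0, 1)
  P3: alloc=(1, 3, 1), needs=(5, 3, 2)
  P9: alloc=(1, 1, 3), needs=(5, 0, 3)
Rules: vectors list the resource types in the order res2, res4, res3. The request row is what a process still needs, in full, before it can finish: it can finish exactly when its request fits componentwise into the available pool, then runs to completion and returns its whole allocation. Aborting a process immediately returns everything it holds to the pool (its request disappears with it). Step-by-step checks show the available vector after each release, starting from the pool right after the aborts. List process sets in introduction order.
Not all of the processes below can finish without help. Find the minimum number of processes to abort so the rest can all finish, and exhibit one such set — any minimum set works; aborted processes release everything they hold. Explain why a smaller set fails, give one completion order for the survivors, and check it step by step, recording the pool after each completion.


Abort P8 and P3.
Key observation: no ordering could ever have run P9 before the abort of P8 and P3; with (2, 4, 1) back in the pool it fits at step 3.
No one abort is enough; case by case: P2 alone leaves P8 blocked (short on res2 and res4); P8 alone leaves P3 blocked (short on res2 and res4); P1 alone leaves P8 blocked (short on res2 and res4); P3 alone leaves P8 blocked (short on res2); P9 alone leaves P8 blocked (short on res2 and res4).
One survivor order: P1, P2, P9. Check, step by step (post-abort pool first):
  pool = (2, 4, 3)
  run P1 (needs (0, 0, 1), free (2, 4, 3)); after release of (2, 1, 1) the pool is (4, 5, 4)
  run P2 (needs (2, 1, 3), free (4, 5, 4)); after release of (1, 0, 3) the pool is (5, 5, 7)
  run P9 (needs (5, 0, 3), free (5, 5, 7)); after release of (1, 1, 3) the pool is (6, 6, 10)


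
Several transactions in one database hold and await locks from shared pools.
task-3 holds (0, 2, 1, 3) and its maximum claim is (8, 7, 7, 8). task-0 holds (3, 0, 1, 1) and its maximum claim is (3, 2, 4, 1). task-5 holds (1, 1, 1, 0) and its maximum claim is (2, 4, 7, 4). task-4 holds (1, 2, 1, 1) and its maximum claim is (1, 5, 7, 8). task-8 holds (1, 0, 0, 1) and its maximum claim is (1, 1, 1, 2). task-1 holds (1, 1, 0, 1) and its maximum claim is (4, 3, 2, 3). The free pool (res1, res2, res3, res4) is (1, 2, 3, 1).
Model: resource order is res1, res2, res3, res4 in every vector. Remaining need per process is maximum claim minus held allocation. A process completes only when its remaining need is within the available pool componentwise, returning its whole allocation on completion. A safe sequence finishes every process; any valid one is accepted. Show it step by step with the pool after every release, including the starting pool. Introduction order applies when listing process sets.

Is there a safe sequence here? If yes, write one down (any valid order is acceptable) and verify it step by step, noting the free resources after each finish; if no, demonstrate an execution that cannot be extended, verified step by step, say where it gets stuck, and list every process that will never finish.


UNSAFE — no complete ordering exists.
Key observation: res3 is the bottleneck — with task-8, task-0, task-1 done the pool holds (6, 3, 4, 4), short of every remaining need.
The run task-8, task-0, task-1 cannot be extended any further. Step-by-step check:
  pool = (1, 2, 3, 1)
  run task-8 (needs (0, 1, 1, 1), free (1, 2, 3, 1)); after release of (1, 0, 0, 1) the pool is (2, 2, 3, 2)
  run task-0 (needs (0, 2, 3, 0), free (2, 2, 3, 2)); after release of (3, 0, 1, 1) the pool is (5, 2, 4, 3)
  run task-1 (needs (3, 2, 2, 2), free (5, 2, 4, 3)); after release of (1, 1, 0, 1) the pool is (6, 3, 4, 4)
  blocked: task-3 wants (8, 5, 6, 5), pool (6, 3, 4, 4) — not enough res1, res2, res3 and res4
  blocked: task-5 wants (1, 3, 6, 4), pool (6, 3, 4, 4) — not enough res3
  blocked: task-4 wants (0, 3, 6, 7), pool (6, 3, 4, 4) — not enough res3 and res4
Processes that can never finish: task-3, task-5 and task-4.


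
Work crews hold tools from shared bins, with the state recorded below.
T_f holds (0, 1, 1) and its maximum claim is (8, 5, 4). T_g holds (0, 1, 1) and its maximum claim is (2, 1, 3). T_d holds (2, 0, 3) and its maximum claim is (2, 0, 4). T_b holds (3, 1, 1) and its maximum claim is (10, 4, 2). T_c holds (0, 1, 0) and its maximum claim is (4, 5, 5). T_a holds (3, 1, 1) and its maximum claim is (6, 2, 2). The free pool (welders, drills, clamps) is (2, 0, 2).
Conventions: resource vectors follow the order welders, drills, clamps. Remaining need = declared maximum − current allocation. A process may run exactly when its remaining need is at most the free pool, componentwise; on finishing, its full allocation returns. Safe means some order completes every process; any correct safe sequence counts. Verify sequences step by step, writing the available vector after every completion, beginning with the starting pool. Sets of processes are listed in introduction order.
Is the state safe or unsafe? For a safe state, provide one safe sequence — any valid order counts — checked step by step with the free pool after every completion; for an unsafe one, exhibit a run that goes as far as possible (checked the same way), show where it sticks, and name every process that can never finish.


UNSAFE.
Key observation: the pool after T_g, T_d, T_a is (7, 2, 7); every surviving request exceeds it in drills, so progress ends there.
A maximal execution: T_g, T_d, T_a — then nothing else fits. Check, step by step:
  pool = (2, 0, 2)
  run T_g (needs (2, 0, 2), free (2, 0, 2)); after release of (0, 1, 1) the pool is (2, 1, 3)
  run T_d (needs (0, 0, 1), free (2, 1, 3)); after release of (2, 0, 3) the pool is (4, 1, 6)
  run T_a (needs (3, 1, 1), free (4, 1, 6)); after release of (3, 1, 1) the pool is (7, 2, 7)
  T_f cannot run: need (8, 4, 3) vs free (7, 2, 7) (insufficient welders and drills)
  T_b cannot run: need (7, 3, 1) vs free (7, 2, 7) (insufficient drills)
  T_c cannot run: need (4, 4, 5) vs free (7, 2, 7) (insufficient drills)
Processes that can never finish: T_f, T_b and T_c.


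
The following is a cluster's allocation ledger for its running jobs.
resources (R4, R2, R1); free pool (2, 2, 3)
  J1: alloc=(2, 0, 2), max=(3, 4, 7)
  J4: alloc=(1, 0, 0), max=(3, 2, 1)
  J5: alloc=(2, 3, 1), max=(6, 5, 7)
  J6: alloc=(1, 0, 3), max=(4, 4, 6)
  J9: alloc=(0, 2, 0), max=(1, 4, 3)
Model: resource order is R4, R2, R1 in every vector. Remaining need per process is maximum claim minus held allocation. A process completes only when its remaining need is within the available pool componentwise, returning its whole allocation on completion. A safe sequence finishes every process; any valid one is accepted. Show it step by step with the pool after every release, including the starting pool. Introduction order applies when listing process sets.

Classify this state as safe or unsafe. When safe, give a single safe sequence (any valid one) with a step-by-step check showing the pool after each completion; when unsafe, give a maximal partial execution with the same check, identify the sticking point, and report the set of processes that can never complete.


SAFE, for example via the order J4, J9, J6, J5, J1.
Key observation: the first exact fit in this order is J4 — it needs (2, 2, 1) with (2, 2, 3) free, meeting a requested resource to the last unit.
Walking it through:
  pool = (2, 2, 3)
  run J4 (needs (2, 2, 1), free (2, 2, 3)); after release of (1, 0, 0) the pool is (3, 2, 3)
  run J9 (needs (1, 2, 3), free (3, 2, 3)); after release of (0, 2, 0) the pool is (3, 4, 3)
  run J6 (needs (3, 4, 3), free (3, 4, 3)); after release of (1, 0, 3) the pool is (4, 4, 6)
  run J5 (needs (4, 2, 6), free (4, 4, 6)); after release of (2, 3, 1) the pool is (6, 7, 7)
  run J1 (needs (1, 4, 5), free (6, 7, 7)); after release of (2, 0, 2) the pool is (8, 7, 9)


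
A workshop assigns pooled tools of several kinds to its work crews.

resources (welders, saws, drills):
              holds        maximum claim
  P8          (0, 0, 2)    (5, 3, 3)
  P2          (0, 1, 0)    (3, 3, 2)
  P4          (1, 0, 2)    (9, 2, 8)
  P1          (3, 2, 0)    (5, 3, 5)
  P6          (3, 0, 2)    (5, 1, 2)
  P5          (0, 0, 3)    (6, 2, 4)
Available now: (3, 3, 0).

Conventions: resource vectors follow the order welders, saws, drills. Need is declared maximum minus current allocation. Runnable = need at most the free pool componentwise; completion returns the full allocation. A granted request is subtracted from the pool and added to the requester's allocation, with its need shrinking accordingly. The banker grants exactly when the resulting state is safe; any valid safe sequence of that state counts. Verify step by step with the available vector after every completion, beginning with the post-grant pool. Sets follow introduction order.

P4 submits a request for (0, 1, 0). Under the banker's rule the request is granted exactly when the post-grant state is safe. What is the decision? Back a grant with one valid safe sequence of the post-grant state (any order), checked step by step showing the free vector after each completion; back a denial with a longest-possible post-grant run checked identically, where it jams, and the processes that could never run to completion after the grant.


GRANT — the state after the grant stays safe, e.g. via P6, P5, P1, P8, P4, P2.
Key observation: after the grant the pool drops to (3, 2, 0), which still lets P6 finish first and unwind the rest.
Step-by-step check of the post-grant state:
  pool = (3, 2, 0)
  P6 needs (2, 1, 0) <= (3, 2, 0) -> finishes; pool += (3, 0, 2) = (6, 2, 2)
  P5 needs (6, 2, 1) <= (6, 2, 2) -> finishes; pool += (0, 0, 3) = (6, 2, 5)
  P1 needs (2, 1, 5) <= (6, 2, 5) -> finishes; pool += (3, 2, 0) = (9, 4, 5)
  P8 needs (5, 3, 1) <= (9, 4, 5) -> finishes; pool += (0, 0, 2) = (9, 4, 7)
  P4 needs (8, 1, 6) <= (9, 4, 7) -> finishes; pool += (1, 1, 2) = (10, 5, 9)
  P2 needs (3, 2, 2) <= (10, 5, 9) -> finishes; pool += (0, 1, 0) = (10, 6, 9)


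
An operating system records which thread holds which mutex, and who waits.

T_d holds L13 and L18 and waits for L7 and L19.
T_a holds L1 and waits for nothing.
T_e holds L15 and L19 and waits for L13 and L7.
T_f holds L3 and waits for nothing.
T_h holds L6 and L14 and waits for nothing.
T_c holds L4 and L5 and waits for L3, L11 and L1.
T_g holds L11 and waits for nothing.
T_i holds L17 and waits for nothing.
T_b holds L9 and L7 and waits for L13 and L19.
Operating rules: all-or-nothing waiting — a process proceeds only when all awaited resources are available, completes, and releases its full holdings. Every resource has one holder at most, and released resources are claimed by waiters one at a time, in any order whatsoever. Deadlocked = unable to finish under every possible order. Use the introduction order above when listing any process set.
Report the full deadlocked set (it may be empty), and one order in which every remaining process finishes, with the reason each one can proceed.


The deadlocked set is T_d, T_e and T_b.
Key observation: the cycle T_d -> T_e -> T_d can never break — each member waits on the next; T_b is caught in further circular waits.
One completion order for the rest: T_a, T_h, T_i, T_f, T_g, T_c.
Verifying each step:
  T_a: no waits; runs immediately, freeing L1
  T_h: no waits; runs immediately, freeing L6 and L14
  T_i: no waits; runs immediately, freeing L17
  T_f: no waits; runs immediately, freeing L3
  T_g: no waits; runs immediately, freeing L11
  run T_c (all its waits — L3, L11 and L1 — are resolved); releases L4 and L5


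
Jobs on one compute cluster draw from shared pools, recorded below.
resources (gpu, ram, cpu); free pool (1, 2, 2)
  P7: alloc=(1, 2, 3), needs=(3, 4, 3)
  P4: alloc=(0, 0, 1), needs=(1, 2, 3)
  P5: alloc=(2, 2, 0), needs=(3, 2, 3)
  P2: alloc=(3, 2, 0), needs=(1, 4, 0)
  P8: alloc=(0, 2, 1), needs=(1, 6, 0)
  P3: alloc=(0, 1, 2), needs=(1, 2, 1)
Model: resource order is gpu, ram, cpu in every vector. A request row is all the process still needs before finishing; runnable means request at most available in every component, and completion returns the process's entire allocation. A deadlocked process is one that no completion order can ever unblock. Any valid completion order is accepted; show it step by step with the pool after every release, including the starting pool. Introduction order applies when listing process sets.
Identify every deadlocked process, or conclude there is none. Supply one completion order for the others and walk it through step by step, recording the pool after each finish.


Deadlocked set: P7, P5, P2 and P8.
Key observation: after P3, P4 the pool peaks at (1, 3, 5), and each blocked process is short somewhere: P7 on gpu, ram; P5 on gpu; P2 on ram; P8 on ram.
A valid finishing order for the others: P3, P4. Step-by-step check:
  pool = (1, 2, 2)
  P3 needs (1, 2, 1) <= (1, 2, 2) -> finishes; pool += (0, 1, 2) = (1, 3, 4)
  P4 needs (1, 2, 3) <= (1, 3, 4) -> finishes; pool += (0, 0, 1) = (1, 3, 5)
None of the blocked processes ever fits:
  P7 cannot run: need (3, 4, 3) vs free (1, 3, 5) (insufficient gpu and ram)
  P5 cannot run: need (3, 2, 3) vs free (1, 3, 5) (insufficient gpu)
  P2 cannot run: need (1, 4, 0) vs free (1, 3, 5) (insufficient ram)
  P8 cannot run: need (1, 6, 0) vs free (1, 3, 5) (insufficient ram)


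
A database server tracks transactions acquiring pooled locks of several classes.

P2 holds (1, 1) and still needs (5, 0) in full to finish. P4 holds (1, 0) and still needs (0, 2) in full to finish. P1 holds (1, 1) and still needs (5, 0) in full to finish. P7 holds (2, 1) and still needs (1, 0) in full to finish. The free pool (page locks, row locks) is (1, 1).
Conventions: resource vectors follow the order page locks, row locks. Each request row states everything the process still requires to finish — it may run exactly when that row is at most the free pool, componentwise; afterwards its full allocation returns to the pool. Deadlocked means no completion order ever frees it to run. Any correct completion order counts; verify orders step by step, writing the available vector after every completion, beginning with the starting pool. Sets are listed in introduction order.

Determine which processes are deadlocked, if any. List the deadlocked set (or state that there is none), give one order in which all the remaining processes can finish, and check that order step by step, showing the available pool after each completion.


Deadlocked: P2 and P1.
Key observation: the wall is page locks: completing P7, P4 brings the pool only to (4, 2), and all the rest need more.
The rest can finish in the order P7, P4. Verifying each step:
  pool = (1, 1)
  P7: need (1, 0) fits (1, 1); releases (2, 1), pool now (3, 2)
  P4: need (0, 2) fits (3, 2); releases (1, 0), pool now (4, 2)
None of the blocked processes ever fits:
  blocked: P2 wants (5, 0), pool (4, 2) — not enough page locks
  blocked: P1 wants (5, 0), pool (4, 2) — not enough page locks


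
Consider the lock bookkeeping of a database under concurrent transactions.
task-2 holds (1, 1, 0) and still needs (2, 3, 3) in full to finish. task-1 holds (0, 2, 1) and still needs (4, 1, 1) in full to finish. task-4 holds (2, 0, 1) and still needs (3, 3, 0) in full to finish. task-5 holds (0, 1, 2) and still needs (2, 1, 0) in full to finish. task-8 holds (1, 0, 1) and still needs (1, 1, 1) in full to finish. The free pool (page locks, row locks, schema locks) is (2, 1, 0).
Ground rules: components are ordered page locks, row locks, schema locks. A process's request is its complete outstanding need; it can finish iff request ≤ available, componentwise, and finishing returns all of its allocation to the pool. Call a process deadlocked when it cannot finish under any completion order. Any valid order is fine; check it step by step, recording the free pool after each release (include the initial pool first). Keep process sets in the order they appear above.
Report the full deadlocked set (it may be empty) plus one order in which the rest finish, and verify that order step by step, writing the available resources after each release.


Deadlocked: task-2, task-1 and task-4.
Key observation: after task-5, task-8 the pool peaks at (3, 2, 3), and each blocked process is short somewhere: task-2 on row locks; task-1 on page locks; task-4 on row locks.
A valid finishing order for the others: task-5, task-8. Verifying each step:
  pool = (2, 1, 0)
  run task-5 (needs (2, 1, 0), free (2, 1, 0)); after release of (0, 1, 2) the pool is (2, 2, 2)
  run task-8 (needs (1, 1, 1), free (2, 2, 2)); after release of (1, 0, 1) the pool is (3, 2, 3)
The stuck group stays short no matter what:
  blocked: task-2 wants (2, 3, 3), pool (3, 2, 3) — not enough row locks
  blocked: task-1 wants (4, 1, 1), pool (3, 2, 3) — not enough page locks
  blocked: task-4 wants (3, 3, 0), pool (3, 2, 3) — not enough row locks


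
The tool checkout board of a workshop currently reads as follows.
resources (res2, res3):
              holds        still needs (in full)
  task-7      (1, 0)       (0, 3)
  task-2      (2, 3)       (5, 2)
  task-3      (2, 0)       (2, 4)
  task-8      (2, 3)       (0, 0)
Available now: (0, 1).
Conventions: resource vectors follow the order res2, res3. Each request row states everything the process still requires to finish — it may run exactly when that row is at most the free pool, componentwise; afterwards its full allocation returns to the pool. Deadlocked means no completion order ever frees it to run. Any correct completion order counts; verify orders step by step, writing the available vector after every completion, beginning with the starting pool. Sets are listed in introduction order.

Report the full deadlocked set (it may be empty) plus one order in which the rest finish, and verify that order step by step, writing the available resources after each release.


No process is deadlocked.
Key observation: there is always a runnable process — task-8 first — so the state unwinds completely.
One completion order for the rest: task-8, task-7, task-3, task-2. Step-by-step check:
  pool = (0, 1)
  task-8: need (0, 0) fits (0, 1); releases (2, 3), pool now (2, 4)
  task-7: need (0, 3) fits (2, 4); releases (1, 0), pool now (3, 4)
  task-3: need (2, 4) fits (3, 4); releases (2, 0), pool now (5, 4)
  task-2: need (5, 2) fits (5, 4); releases (2, 3), pool now (7, 7)


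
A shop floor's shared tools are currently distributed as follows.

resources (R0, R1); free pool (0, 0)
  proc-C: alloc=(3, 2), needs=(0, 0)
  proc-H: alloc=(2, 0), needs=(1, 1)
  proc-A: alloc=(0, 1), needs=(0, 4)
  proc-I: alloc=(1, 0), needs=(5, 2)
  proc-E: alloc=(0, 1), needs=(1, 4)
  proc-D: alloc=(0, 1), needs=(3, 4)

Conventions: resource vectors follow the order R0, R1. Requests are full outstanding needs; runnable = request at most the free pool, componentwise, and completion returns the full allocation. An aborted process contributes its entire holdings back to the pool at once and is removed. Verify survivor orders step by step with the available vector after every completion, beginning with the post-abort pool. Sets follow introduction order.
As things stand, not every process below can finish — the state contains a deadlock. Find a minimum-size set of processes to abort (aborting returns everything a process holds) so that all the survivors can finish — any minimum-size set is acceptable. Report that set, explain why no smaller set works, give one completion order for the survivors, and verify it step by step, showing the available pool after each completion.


Minimum abort set: proc-A and proc-E.
Key observation: before aborting proc-A and proc-E, proc-D was permanently blocked — no order could ever run it; afterwards it completes at step 4.
Why nothing smaller works — every single abort fails: proc-C alone leaves proc-A blocked (short on R1); proc-H alone leaves proc-A blocked (short on R1); proc-A alone leaves proc-E blocked (short on R1); proc-I alone leaves proc-A blocked (short on R1); proc-E alone leaves proc-A blocked (short on R1); proc-D alone leaves proc-A blocked (short on R1).
Survivors finish in the order: proc-C, proc-H, proc-I, proc-D. Step-by-step check (pool after the aborts first):
  pool = (0, 2)
  run proc-C (needs (0, 0), free (0, 2)); after release of (3, 2) the pool is (3, 4)
  run proc-H (needs (1, 1), free (3, 4)); after release of (2, 0) the pool is (5, 4)
  run proc-I (needs (5, 2), free (5, 4)); after release of (1, 0) the pool is (6, 4)
  run proc-D (needs (3, 4), free (6, 4)); after release of (0, 1) the pool is (6, 5)


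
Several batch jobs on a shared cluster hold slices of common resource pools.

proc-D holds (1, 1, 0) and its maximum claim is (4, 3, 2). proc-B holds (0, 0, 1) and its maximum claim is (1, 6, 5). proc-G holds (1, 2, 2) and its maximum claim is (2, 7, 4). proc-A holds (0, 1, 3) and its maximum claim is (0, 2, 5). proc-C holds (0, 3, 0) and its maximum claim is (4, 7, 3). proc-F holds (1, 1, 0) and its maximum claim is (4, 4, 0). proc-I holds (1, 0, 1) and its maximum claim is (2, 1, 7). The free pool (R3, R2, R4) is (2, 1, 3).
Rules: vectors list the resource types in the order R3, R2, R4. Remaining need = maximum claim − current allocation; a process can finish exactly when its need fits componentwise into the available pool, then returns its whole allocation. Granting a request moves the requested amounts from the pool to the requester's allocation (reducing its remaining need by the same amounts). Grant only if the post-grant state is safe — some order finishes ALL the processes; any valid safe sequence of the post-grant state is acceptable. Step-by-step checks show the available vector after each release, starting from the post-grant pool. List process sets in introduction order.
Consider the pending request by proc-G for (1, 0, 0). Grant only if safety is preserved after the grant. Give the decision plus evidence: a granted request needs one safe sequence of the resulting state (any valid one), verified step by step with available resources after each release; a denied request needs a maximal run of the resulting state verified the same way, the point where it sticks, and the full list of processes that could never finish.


DENY. Granting would leave the state unsafe.
Key observation: after proc-A, proc-I the pool peaks at (2, 2, 7), and each blocked process is short somewhere: proc-D on R3; proc-B on R2; proc-G on R2; proc-C on R3, R2; proc-F on R3, R2.
Pretend the grant happened; the run proc-A, proc-I goes as far as possible. Walking it through:
  pool = (1, 1, 3)
  run proc-A (needs (0, 1, 2), free (1, 1, 3)); after release of (0, 1, 3) the pool is (1, 2, 6)
  run proc-I (needs (1, 1, 6), free (1, 2, 6)); after release of (1, 0, 1) the pool is (2, 2, 7)
  blocked: proc-D wants (3, 2, 2), pool (2, 2, 7) — not enough R3
  blocked: proc-B wants (1, 6, 4), pool (2, 2, 7) — not enough R2
  blocked: proc-G wants (0, 5, 2), pool (2, 2, 7) — not enough R2
  blocked: proc-C wants (4, 4, 3), pool (2, 2, 7) — not enough R3 and R2
  blocked: proc-F wants (3, 3, 0), pool (2, 2, 7) — not enough R3 and R2
Post-grant, the permanently blocked set is proc-D, proc-B, proc-G, proc-C and proc-F.


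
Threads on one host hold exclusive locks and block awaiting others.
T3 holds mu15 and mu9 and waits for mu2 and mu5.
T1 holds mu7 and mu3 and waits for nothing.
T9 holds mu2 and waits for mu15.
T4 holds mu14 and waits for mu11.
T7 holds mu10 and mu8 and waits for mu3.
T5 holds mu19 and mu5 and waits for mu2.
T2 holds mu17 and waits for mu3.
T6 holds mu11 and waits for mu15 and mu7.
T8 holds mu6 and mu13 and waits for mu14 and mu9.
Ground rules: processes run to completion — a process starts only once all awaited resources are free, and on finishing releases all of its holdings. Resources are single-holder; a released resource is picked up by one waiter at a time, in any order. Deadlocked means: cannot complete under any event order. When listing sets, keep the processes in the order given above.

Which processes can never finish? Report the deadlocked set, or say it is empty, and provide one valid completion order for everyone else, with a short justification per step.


Deadlocked set: T3, T9, T4, T5, T6 and T8.
Key observation: T3 -> T9 -> T3 is a circular wait — nothing in it can go first; T5 is caught in further circular waits and T4, T6 and T8 wait into the deadlock from upstream.
One completion order for the rest: T1, T2, T7.
Check, step by step:
  T1 waits on nothing -> runs at once and releases mu7 and mu3
  T2: everything it awaited (mu3) is free; runs, freeing mu17
  T7: everything it awaited (mu3) is free; runs, freeing mu10 and mu8


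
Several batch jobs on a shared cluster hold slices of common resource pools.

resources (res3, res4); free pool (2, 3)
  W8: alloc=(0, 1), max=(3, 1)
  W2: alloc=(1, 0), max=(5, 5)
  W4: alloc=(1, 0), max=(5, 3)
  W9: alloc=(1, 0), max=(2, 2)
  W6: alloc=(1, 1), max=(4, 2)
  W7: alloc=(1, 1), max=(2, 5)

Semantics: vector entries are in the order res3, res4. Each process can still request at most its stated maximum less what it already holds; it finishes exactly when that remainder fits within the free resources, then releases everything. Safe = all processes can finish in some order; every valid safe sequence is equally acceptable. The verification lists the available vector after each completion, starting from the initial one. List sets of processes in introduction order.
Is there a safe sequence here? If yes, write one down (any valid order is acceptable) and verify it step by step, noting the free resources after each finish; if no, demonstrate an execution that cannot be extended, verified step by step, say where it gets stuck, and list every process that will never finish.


SAFE — a valid safe sequence is W9, W8, W6, W4, W2, W7.
Key observation: at W8 the run first touches a limit — (3, 0) against (3, 3), exact on a resource it actually requests.
Walking it through:
  pool = (2, 3)
  W9: need (1, 2) fits (2, 3); releases (1, 0), pool now (3, 3)
  W8: need (3, 0) fits (3, 3); releases (0, 1), pool now (3, 4)
  W6: need (3, 1) fits (3, 4); releases (1, 1), pool now (4, 5)
  W4: need (4, 3) fits (4, 5); releases (1, 0), pool now (5, 5)
  W2: need (4, 5) fits (5, 5); releases (1, 0), pool now (6, 5)
  W7: need (1, 4) fits (6, 5); releases (1, 1), pool now (7, 6)


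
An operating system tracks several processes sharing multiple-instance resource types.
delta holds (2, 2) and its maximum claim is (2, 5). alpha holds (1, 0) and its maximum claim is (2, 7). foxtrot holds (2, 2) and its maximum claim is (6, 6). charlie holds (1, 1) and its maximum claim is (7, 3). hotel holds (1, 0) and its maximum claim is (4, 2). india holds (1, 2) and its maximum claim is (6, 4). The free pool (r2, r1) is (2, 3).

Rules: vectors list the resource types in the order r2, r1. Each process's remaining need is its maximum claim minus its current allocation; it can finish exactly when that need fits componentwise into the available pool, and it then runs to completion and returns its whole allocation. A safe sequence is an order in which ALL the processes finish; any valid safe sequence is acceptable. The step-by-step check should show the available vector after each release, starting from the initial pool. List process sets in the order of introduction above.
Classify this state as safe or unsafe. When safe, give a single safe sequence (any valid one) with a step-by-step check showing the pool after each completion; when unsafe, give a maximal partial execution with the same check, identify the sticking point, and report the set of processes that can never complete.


SAFE. One safe sequence: delta, hotel, india, alpha, foxtrot, charlie.
Key observation: the order's first zero-slack moment is delta ((0, 3) needed, (2, 3) free — a requested resource with nothing to spare).
Walking it through:
  pool = (2, 3)
  delta: need (0, 3) fits (2, 3); releases (2, 2), pool now (4, 5)
  hotel: need (3, 2) fits (4, 5); releases (1, 0), pool now (5, 5)
  india: need (5, 2) fits (5, 5); releases (1, 2), pool now (6, 7)
  alpha: need (1, 7) fits (6, 7); releases (1, 0), pool now (7, 7)
  foxtrot: need (4, 4) fits (7, 7); releases (2, 2), pool now (9, 9)
  charlie: need (6, 2) fits (9, 9); releases (1, 1), pool now (10, 10)
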